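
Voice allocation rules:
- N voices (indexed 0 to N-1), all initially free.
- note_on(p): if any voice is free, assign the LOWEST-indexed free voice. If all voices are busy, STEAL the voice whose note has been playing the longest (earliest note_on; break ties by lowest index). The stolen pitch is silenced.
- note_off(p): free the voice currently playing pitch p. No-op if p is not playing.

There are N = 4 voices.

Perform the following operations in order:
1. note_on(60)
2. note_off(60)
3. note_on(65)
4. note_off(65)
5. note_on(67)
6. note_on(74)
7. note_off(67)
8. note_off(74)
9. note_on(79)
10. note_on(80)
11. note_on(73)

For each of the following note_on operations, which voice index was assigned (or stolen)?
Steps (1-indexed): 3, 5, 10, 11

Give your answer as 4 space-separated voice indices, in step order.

Answer: 0 0 1 2

Derivation:
Op 1: note_on(60): voice 0 is free -> assigned | voices=[60 - - -]
Op 2: note_off(60): free voice 0 | voices=[- - - -]
Op 3: note_on(65): voice 0 is free -> assigned | voices=[65 - - -]
Op 4: note_off(65): free voice 0 | voices=[- - - -]
Op 5: note_on(67): voice 0 is free -> assigned | voices=[67 - - -]
Op 6: note_on(74): voice 1 is free -> assigned | voices=[67 74 - -]
Op 7: note_off(67): free voice 0 | voices=[- 74 - -]
Op 8: note_off(74): free voice 1 | voices=[- - - -]
Op 9: note_on(79): voice 0 is free -> assigned | voices=[79 - - -]
Op 10: note_on(80): voice 1 is free -> assigned | voices=[79 80 - -]
Op 11: note_on(73): voice 2 is free -> assigned | voices=[79 80 73 -]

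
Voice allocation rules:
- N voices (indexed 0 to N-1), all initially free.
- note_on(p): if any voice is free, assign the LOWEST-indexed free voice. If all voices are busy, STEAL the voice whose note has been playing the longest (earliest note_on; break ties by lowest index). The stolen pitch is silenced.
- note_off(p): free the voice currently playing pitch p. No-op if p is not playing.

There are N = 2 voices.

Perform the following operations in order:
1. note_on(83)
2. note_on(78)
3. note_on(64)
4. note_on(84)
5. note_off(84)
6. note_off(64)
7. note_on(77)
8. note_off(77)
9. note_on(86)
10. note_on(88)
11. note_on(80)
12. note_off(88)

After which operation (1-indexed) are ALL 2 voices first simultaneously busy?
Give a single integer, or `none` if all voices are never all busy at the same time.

Op 1: note_on(83): voice 0 is free -> assigned | voices=[83 -]
Op 2: note_on(78): voice 1 is free -> assigned | voices=[83 78]
Op 3: note_on(64): all voices busy, STEAL voice 0 (pitch 83, oldest) -> assign | voices=[64 78]
Op 4: note_on(84): all voices busy, STEAL voice 1 (pitch 78, oldest) -> assign | voices=[64 84]
Op 5: note_off(84): free voice 1 | voices=[64 -]
Op 6: note_off(64): free voice 0 | voices=[- -]
Op 7: note_on(77): voice 0 is free -> assigned | voices=[77 -]
Op 8: note_off(77): free voice 0 | voices=[- -]
Op 9: note_on(86): voice 0 is free -> assigned | voices=[86 -]
Op 10: note_on(88): voice 1 is free -> assigned | voices=[86 88]
Op 11: note_on(80): all voices busy, STEAL voice 0 (pitch 86, oldest) -> assign | voices=[80 88]
Op 12: note_off(88): free voice 1 | voices=[80 -]

Answer: 2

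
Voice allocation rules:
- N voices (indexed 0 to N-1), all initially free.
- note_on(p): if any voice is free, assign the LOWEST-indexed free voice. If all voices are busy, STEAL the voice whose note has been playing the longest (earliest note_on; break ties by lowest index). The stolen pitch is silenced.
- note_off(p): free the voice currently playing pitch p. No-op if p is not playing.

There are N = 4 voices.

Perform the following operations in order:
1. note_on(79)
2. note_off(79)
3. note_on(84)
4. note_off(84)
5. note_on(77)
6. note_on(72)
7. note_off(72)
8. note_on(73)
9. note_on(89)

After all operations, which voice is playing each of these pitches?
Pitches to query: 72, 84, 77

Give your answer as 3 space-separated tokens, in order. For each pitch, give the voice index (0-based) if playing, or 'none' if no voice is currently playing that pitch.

Answer: none none 0

Derivation:
Op 1: note_on(79): voice 0 is free -> assigned | voices=[79 - - -]
Op 2: note_off(79): free voice 0 | voices=[- - - -]
Op 3: note_on(84): voice 0 is free -> assigned | voices=[84 - - -]
Op 4: note_off(84): free voice 0 | voices=[- - - -]
Op 5: note_on(77): voice 0 is free -> assigned | voices=[77 - - -]
Op 6: note_on(72): voice 1 is free -> assigned | voices=[77 72 - -]
Op 7: note_off(72): free voice 1 | voices=[77 - - -]
Op 8: note_on(73): voice 1 is free -> assigned | voices=[77 73 - -]
Op 9: note_on(89): voice 2 is free -> assigned | voices=[77 73 89 -]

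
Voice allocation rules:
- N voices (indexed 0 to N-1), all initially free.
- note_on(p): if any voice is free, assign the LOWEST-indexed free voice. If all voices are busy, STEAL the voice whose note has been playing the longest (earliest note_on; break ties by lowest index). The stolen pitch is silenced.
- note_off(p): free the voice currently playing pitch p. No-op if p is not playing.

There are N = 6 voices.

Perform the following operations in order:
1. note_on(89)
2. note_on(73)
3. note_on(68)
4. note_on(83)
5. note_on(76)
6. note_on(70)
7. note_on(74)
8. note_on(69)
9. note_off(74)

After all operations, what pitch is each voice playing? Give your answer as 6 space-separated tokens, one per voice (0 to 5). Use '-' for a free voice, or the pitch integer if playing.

Op 1: note_on(89): voice 0 is free -> assigned | voices=[89 - - - - -]
Op 2: note_on(73): voice 1 is free -> assigned | voices=[89 73 - - - -]
Op 3: note_on(68): voice 2 is free -> assigned | voices=[89 73 68 - - -]
Op 4: note_on(83): voice 3 is free -> assigned | voices=[89 73 68 83 - -]
Op 5: note_on(76): voice 4 is free -> assigned | voices=[89 73 68 83 76 -]
Op 6: note_on(70): voice 5 is free -> assigned | voices=[89 73 68 83 76 70]
Op 7: note_on(74): all voices busy, STEAL voice 0 (pitch 89, oldest) -> assign | voices=[74 73 68 83 76 70]
Op 8: note_on(69): all voices busy, STEAL voice 1 (pitch 73, oldest) -> assign | voices=[74 69 68 83 76 70]
Op 9: note_off(74): free voice 0 | voices=[- 69 68 83 76 70]

Answer: - 69 68 83 76 70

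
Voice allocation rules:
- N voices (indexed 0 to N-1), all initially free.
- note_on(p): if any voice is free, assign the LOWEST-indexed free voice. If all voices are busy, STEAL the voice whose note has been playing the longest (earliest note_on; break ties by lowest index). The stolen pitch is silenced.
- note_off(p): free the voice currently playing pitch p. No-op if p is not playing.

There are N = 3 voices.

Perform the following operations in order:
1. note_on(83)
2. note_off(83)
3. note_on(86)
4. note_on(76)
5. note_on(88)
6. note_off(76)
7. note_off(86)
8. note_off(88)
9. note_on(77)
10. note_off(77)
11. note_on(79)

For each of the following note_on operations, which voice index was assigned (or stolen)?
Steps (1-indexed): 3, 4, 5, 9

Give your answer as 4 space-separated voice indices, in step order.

Op 1: note_on(83): voice 0 is free -> assigned | voices=[83 - -]
Op 2: note_off(83): free voice 0 | voices=[- - -]
Op 3: note_on(86): voice 0 is free -> assigned | voices=[86 - -]
Op 4: note_on(76): voice 1 is free -> assigned | voices=[86 76 -]
Op 5: note_on(88): voice 2 is free -> assigned | voices=[86 76 88]
Op 6: note_off(76): free voice 1 | voices=[86 - 88]
Op 7: note_off(86): free voice 0 | voices=[- - 88]
Op 8: note_off(88): free voice 2 | voices=[- - -]
Op 9: note_on(77): voice 0 is free -> assigned | voices=[77 - -]
Op 10: note_off(77): free voice 0 | voices=[- - -]
Op 11: note_on(79): voice 0 is free -> assigned | voices=[79 - -]

Answer: 0 1 2 0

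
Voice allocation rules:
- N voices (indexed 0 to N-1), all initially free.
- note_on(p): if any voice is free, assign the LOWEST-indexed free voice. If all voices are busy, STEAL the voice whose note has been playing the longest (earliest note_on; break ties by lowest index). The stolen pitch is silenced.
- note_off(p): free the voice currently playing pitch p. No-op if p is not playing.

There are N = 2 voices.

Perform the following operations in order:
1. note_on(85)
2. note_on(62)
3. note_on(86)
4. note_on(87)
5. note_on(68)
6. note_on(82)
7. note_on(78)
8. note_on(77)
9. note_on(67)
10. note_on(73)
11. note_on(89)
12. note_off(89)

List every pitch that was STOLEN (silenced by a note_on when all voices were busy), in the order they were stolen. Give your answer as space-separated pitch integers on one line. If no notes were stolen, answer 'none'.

Op 1: note_on(85): voice 0 is free -> assigned | voices=[85 -]
Op 2: note_on(62): voice 1 is free -> assigned | voices=[85 62]
Op 3: note_on(86): all voices busy, STEAL voice 0 (pitch 85, oldest) -> assign | voices=[86 62]
Op 4: note_on(87): all voices busy, STEAL voice 1 (pitch 62, oldest) -> assign | voices=[86 87]
Op 5: note_on(68): all voices busy, STEAL voice 0 (pitch 86, oldest) -> assign | voices=[68 87]
Op 6: note_on(82): all voices busy, STEAL voice 1 (pitch 87, oldest) -> assign | voices=[68 82]
Op 7: note_on(78): all voices busy, STEAL voice 0 (pitch 68, oldest) -> assign | voices=[78 82]
Op 8: note_on(77): all voices busy, STEAL voice 1 (pitch 82, oldest) -> assign | voices=[78 77]
Op 9: note_on(67): all voices busy, STEAL voice 0 (pitch 78, oldest) -> assign | voices=[67 77]
Op 10: note_on(73): all voices busy, STEAL voice 1 (pitch 77, oldest) -> assign | voices=[67 73]
Op 11: note_on(89): all voices busy, STEAL voice 0 (pitch 67, oldest) -> assign | voices=[89 73]
Op 12: note_off(89): free voice 0 | voices=[- 73]

Answer: 85 62 86 87 68 82 78 77 67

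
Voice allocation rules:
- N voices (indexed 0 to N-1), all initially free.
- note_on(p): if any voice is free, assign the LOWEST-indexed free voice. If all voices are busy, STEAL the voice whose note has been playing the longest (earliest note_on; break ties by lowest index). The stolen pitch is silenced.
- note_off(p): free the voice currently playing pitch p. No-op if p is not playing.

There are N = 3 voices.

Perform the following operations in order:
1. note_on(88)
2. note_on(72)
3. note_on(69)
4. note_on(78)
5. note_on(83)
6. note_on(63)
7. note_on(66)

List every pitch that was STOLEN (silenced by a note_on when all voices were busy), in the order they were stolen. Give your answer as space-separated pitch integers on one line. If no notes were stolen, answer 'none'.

Answer: 88 72 69 78

Derivation:
Op 1: note_on(88): voice 0 is free -> assigned | voices=[88 - -]
Op 2: note_on(72): voice 1 is free -> assigned | voices=[88 72 -]
Op 3: note_on(69): voice 2 is free -> assigned | voices=[88 72 69]
Op 4: note_on(78): all voices busy, STEAL voice 0 (pitch 88, oldest) -> assign | voices=[78 72 69]
Op 5: note_on(83): all voices busy, STEAL voice 1 (pitch 72, oldest) -> assign | voices=[78 83 69]
Op 6: note_on(63): all voices busy, STEAL voice 2 (pitch 69, oldest) -> assign | voices=[78 83 63]
Op 7: note_on(66): all voices busy, STEAL voice 0 (pitch 78, oldest) -> assign | voices=[66 83 63]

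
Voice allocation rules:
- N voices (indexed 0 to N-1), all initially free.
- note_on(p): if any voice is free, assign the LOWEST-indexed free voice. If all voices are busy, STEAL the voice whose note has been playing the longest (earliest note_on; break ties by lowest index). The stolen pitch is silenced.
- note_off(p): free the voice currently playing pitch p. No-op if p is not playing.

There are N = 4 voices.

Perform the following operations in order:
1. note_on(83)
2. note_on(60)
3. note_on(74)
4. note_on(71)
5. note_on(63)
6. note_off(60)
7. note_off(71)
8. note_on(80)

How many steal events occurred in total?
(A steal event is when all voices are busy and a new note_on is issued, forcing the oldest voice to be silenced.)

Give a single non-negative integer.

Answer: 1

Derivation:
Op 1: note_on(83): voice 0 is free -> assigned | voices=[83 - - -]
Op 2: note_on(60): voice 1 is free -> assigned | voices=[83 60 - -]
Op 3: note_on(74): voice 2 is free -> assigned | voices=[83 60 74 -]
Op 4: note_on(71): voice 3 is free -> assigned | voices=[83 60 74 71]
Op 5: note_on(63): all voices busy, STEAL voice 0 (pitch 83, oldest) -> assign | voices=[63 60 74 71]
Op 6: note_off(60): free voice 1 | voices=[63 - 74 71]
Op 7: note_off(71): free voice 3 | voices=[63 - 74 -]
Op 8: note_on(80): voice 1 is free -> assigned | voices=[63 80 74 -]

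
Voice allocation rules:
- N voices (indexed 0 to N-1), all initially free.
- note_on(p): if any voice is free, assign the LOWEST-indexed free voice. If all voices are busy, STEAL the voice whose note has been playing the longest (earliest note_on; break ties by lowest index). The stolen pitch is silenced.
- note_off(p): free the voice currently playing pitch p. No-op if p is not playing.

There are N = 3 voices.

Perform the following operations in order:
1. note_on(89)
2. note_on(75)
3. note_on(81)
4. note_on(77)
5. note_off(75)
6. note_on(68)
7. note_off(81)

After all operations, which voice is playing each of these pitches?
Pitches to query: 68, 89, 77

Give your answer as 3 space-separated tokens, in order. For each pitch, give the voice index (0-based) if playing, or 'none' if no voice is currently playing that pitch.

Op 1: note_on(89): voice 0 is free -> assigned | voices=[89 - -]
Op 2: note_on(75): voice 1 is free -> assigned | voices=[89 75 -]
Op 3: note_on(81): voice 2 is free -> assigned | voices=[89 75 81]
Op 4: note_on(77): all voices busy, STEAL voice 0 (pitch 89, oldest) -> assign | voices=[77 75 81]
Op 5: note_off(75): free voice 1 | voices=[77 - 81]
Op 6: note_on(68): voice 1 is free -> assigned | voices=[77 68 81]
Op 7: note_off(81): free voice 2 | voices=[77 68 -]

Answer: 1 none 0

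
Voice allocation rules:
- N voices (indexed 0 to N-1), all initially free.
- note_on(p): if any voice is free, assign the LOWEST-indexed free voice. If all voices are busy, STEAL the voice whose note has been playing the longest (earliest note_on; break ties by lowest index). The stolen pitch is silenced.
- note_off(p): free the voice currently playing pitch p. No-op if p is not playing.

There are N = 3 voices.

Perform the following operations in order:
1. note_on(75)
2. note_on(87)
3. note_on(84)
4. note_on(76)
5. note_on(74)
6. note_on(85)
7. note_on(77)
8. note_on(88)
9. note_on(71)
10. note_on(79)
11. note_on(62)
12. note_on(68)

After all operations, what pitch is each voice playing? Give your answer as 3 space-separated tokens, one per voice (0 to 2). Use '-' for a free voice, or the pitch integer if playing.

Op 1: note_on(75): voice 0 is free -> assigned | voices=[75 - -]
Op 2: note_on(87): voice 1 is free -> assigned | voices=[75 87 -]
Op 3: note_on(84): voice 2 is free -> assigned | voices=[75 87 84]
Op 4: note_on(76): all voices busy, STEAL voice 0 (pitch 75, oldest) -> assign | voices=[76 87 84]
Op 5: note_on(74): all voices busy, STEAL voice 1 (pitch 87, oldest) -> assign | voices=[76 74 84]
Op 6: note_on(85): all voices busy, STEAL voice 2 (pitch 84, oldest) -> assign | voices=[76 74 85]
Op 7: note_on(77): all voices busy, STEAL voice 0 (pitch 76, oldest) -> assign | voices=[77 74 85]
Op 8: note_on(88): all voices busy, STEAL voice 1 (pitch 74, oldest) -> assign | voices=[77 88 85]
Op 9: note_on(71): all voices busy, STEAL voice 2 (pitch 85, oldest) -> assign | voices=[77 88 71]
Op 10: note_on(79): all voices busy, STEAL voice 0 (pitch 77, oldest) -> assign | voices=[79 88 71]
Op 11: note_on(62): all voices busy, STEAL voice 1 (pitch 88, oldest) -> assign | voices=[79 62 71]
Op 12: note_on(68): all voices busy, STEAL voice 2 (pitch 71, oldest) -> assign | voices=[79 62 68]

Answer: 79 62 68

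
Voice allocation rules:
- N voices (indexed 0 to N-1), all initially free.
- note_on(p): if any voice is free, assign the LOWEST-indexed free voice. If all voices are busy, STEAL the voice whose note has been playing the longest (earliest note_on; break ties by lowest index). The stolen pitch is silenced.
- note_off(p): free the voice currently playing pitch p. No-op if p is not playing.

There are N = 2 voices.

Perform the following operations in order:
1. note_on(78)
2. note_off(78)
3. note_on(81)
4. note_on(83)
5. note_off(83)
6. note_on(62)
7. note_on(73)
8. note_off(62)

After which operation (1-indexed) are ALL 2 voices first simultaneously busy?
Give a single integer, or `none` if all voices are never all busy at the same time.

Op 1: note_on(78): voice 0 is free -> assigned | voices=[78 -]
Op 2: note_off(78): free voice 0 | voices=[- -]
Op 3: note_on(81): voice 0 is free -> assigned | voices=[81 -]
Op 4: note_on(83): voice 1 is free -> assigned | voices=[81 83]
Op 5: note_off(83): free voice 1 | voices=[81 -]
Op 6: note_on(62): voice 1 is free -> assigned | voices=[81 62]
Op 7: note_on(73): all voices busy, STEAL voice 0 (pitch 81, oldest) -> assign | voices=[73 62]
Op 8: note_off(62): free voice 1 | voices=[73 -]

Answer: 4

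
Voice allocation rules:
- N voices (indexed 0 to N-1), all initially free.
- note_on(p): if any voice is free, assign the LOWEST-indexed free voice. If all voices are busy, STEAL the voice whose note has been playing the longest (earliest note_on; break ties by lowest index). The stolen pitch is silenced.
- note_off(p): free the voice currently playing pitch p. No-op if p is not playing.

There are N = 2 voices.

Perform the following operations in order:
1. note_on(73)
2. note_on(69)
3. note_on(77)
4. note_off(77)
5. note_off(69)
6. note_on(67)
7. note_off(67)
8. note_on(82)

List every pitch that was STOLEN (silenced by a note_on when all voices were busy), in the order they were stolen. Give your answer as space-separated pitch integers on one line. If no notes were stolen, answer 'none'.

Op 1: note_on(73): voice 0 is free -> assigned | voices=[73 -]
Op 2: note_on(69): voice 1 is free -> assigned | voices=[73 69]
Op 3: note_on(77): all voices busy, STEAL voice 0 (pitch 73, oldest) -> assign | voices=[77 69]
Op 4: note_off(77): free voice 0 | voices=[- 69]
Op 5: note_off(69): free voice 1 | voices=[- -]
Op 6: note_on(67): voice 0 is free -> assigned | voices=[67 -]
Op 7: note_off(67): free voice 0 | voices=[- -]
Op 8: note_on(82): voice 0 is free -> assigned | voices=[82 -]

Answer: 73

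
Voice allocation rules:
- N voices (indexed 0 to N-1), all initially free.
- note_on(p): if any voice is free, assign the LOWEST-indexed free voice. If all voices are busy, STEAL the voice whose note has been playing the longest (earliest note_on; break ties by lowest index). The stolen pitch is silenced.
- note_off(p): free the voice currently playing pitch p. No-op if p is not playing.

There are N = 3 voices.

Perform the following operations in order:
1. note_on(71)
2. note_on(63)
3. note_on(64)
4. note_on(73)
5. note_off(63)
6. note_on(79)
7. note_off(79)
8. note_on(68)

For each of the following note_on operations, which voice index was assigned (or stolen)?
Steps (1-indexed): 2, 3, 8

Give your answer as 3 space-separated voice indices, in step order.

Op 1: note_on(71): voice 0 is free -> assigned | voices=[71 - -]
Op 2: note_on(63): voice 1 is free -> assigned | voices=[71 63 -]
Op 3: note_on(64): voice 2 is free -> assigned | voices=[71 63 64]
Op 4: note_on(73): all voices busy, STEAL voice 0 (pitch 71, oldest) -> assign | voices=[73 63 64]
Op 5: note_off(63): free voice 1 | voices=[73 - 64]
Op 6: note_on(79): voice 1 is free -> assigned | voices=[73 79 64]
Op 7: note_off(79): free voice 1 | voices=[73 - 64]
Op 8: note_on(68): voice 1 is free -> assigned | voices=[73 68 64]

Answer: 1 2 1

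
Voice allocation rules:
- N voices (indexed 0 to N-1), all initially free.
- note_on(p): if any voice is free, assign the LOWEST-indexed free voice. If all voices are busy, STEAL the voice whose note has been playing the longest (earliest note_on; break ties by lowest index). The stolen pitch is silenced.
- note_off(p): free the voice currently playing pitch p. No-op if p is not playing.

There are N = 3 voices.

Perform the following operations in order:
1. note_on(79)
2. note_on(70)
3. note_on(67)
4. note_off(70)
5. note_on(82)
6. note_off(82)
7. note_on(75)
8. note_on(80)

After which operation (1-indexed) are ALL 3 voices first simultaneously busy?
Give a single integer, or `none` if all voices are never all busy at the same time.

Op 1: note_on(79): voice 0 is free -> assigned | voices=[79 - -]
Op 2: note_on(70): voice 1 is free -> assigned | voices=[79 70 -]
Op 3: note_on(67): voice 2 is free -> assigned | voices=[79 70 67]
Op 4: note_off(70): free voice 1 | voices=[79 - 67]
Op 5: note_on(82): voice 1 is free -> assigned | voices=[79 82 67]
Op 6: note_off(82): free voice 1 | voices=[79 - 67]
Op 7: note_on(75): voice 1 is free -> assigned | voices=[79 75 67]
Op 8: note_on(80): all voices busy, STEAL voice 0 (pitch 79, oldest) -> assign | voices=[80 75 67]

Answer: 3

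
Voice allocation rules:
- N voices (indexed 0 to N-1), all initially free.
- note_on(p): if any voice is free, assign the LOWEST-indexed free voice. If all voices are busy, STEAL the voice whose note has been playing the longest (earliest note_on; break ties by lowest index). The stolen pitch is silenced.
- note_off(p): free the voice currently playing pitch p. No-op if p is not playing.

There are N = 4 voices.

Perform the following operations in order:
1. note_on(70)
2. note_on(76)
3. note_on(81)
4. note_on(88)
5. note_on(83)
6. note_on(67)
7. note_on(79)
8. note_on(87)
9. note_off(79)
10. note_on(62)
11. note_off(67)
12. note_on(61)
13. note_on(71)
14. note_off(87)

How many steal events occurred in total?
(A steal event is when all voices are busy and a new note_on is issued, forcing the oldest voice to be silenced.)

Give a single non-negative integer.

Answer: 5

Derivation:
Op 1: note_on(70): voice 0 is free -> assigned | voices=[70 - - -]
Op 2: note_on(76): voice 1 is free -> assigned | voices=[70 76 - -]
Op 3: note_on(81): voice 2 is free -> assigned | voices=[70 76 81 -]
Op 4: note_on(88): voice 3 is free -> assigned | voices=[70 76 81 88]
Op 5: note_on(83): all voices busy, STEAL voice 0 (pitch 70, oldest) -> assign | voices=[83 76 81 88]
Op 6: note_on(67): all voices busy, STEAL voice 1 (pitch 76, oldest) -> assign | voices=[83 67 81 88]
Op 7: note_on(79): all voices busy, STEAL voice 2 (pitch 81, oldest) -> assign | voices=[83 67 79 88]
Op 8: note_on(87): all voices busy, STEAL voice 3 (pitch 88, oldest) -> assign | voices=[83 67 79 87]
Op 9: note_off(79): free voice 2 | voices=[83 67 - 87]
Op 10: note_on(62): voice 2 is free -> assigned | voices=[83 67 62 87]
Op 11: note_off(67): free voice 1 | voices=[83 - 62 87]
Op 12: note_on(61): voice 1 is free -> assigned | voices=[83 61 62 87]
Op 13: note_on(71): all voices busy, STEAL voice 0 (pitch 83, oldest) -> assign | voices=[71 61 62 87]
Op 14: note_off(87): free voice 3 | voices=[71 61 62 -]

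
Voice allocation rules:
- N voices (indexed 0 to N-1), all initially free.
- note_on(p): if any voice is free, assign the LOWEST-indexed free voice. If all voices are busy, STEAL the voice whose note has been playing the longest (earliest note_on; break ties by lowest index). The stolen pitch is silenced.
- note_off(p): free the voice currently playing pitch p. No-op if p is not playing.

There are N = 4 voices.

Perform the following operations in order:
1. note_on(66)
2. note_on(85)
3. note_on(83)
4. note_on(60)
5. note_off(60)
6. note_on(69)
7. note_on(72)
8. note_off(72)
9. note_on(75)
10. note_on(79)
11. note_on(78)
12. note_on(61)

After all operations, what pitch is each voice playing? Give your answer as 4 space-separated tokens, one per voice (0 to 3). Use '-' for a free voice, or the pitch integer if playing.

Op 1: note_on(66): voice 0 is free -> assigned | voices=[66 - - -]
Op 2: note_on(85): voice 1 is free -> assigned | voices=[66 85 - -]
Op 3: note_on(83): voice 2 is free -> assigned | voices=[66 85 83 -]
Op 4: note_on(60): voice 3 is free -> assigned | voices=[66 85 83 60]
Op 5: note_off(60): free voice 3 | voices=[66 85 83 -]
Op 6: note_on(69): voice 3 is free -> assigned | voices=[66 85 83 69]
Op 7: note_on(72): all voices busy, STEAL voice 0 (pitch 66, oldest) -> assign | voices=[72 85 83 69]
Op 8: note_off(72): free voice 0 | voices=[- 85 83 69]
Op 9: note_on(75): voice 0 is free -> assigned | voices=[75 85 83 69]
Op 10: note_on(79): all voices busy, STEAL voice 1 (pitch 85, oldest) -> assign | voices=[75 79 83 69]
Op 11: note_on(78): all voices busy, STEAL voice 2 (pitch 83, oldest) -> assign | voices=[75 79 78 69]
Op 12: note_on(61): all voices busy, STEAL voice 3 (pitch 69, oldest) -> assign | voices=[75 79 78 61]

Answer: 75 79 78 61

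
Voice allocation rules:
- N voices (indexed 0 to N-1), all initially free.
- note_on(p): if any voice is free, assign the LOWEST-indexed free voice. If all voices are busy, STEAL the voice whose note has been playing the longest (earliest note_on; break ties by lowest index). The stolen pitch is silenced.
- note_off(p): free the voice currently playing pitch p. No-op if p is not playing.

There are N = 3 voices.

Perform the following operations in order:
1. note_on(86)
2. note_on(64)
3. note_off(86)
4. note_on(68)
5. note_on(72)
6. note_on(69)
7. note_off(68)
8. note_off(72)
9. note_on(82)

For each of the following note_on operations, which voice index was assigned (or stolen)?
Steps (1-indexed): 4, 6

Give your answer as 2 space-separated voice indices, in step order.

Answer: 0 1

Derivation:
Op 1: note_on(86): voice 0 is free -> assigned | voices=[86 - -]
Op 2: note_on(64): voice 1 is free -> assigned | voices=[86 64 -]
Op 3: note_off(86): free voice 0 | voices=[- 64 -]
Op 4: note_on(68): voice 0 is free -> assigned | voices=[68 64 -]
Op 5: note_on(72): voice 2 is free -> assigned | voices=[68 64 72]
Op 6: note_on(69): all voices busy, STEAL voice 1 (pitch 64, oldest) -> assign | voices=[68 69 72]
Op 7: note_off(68): free voice 0 | voices=[- 69 72]
Op 8: note_off(72): free voice 2 | voices=[- 69 -]
Op 9: note_on(82): voice 0 is free -> assigned | voices=[82 69 -]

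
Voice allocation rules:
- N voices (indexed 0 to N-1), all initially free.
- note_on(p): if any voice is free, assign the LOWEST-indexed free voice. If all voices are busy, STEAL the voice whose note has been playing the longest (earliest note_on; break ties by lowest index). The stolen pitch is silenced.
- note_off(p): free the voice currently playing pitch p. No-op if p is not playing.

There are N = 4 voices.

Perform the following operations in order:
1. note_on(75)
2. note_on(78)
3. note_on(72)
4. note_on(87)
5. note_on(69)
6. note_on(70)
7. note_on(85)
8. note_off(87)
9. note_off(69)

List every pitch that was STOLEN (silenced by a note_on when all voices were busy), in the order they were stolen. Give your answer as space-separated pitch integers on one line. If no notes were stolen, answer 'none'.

Op 1: note_on(75): voice 0 is free -> assigned | voices=[75 - - -]
Op 2: note_on(78): voice 1 is free -> assigned | voices=[75 78 - -]
Op 3: note_on(72): voice 2 is free -> assigned | voices=[75 78 72 -]
Op 4: note_on(87): voice 3 is free -> assigned | voices=[75 78 72 87]
Op 5: note_on(69): all voices busy, STEAL voice 0 (pitch 75, oldest) -> assign | voices=[69 78 72 87]
Op 6: note_on(70): all voices busy, STEAL voice 1 (pitch 78, oldest) -> assign | voices=[69 70 72 87]
Op 7: note_on(85): all voices busy, STEAL voice 2 (pitch 72, oldest) -> assign | voices=[69 70 85 87]
Op 8: note_off(87): free voice 3 | voices=[69 70 85 -]
Op 9: note_off(69): free voice 0 | voices=[- 70 85 -]

Answer: 75 78 72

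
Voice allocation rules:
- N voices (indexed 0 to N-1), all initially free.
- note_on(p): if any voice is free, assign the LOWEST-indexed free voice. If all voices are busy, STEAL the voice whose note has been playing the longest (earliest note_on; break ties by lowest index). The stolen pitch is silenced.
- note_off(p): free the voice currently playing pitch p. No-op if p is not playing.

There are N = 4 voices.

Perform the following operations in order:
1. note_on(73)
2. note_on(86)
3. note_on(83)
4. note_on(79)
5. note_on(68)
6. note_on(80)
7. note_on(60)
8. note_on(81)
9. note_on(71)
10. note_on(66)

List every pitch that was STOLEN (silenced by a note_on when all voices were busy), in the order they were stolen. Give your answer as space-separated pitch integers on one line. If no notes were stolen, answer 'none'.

Op 1: note_on(73): voice 0 is free -> assigned | voices=[73 - - -]
Op 2: note_on(86): voice 1 is free -> assigned | voices=[73 86 - -]
Op 3: note_on(83): voice 2 is free -> assigned | voices=[73 86 83 -]
Op 4: note_on(79): voice 3 is free -> assigned | voices=[73 86 83 79]
Op 5: note_on(68): all voices busy, STEAL voice 0 (pitch 73, oldest) -> assign | voices=[68 86 83 79]
Op 6: note_on(80): all voices busy, STEAL voice 1 (pitch 86, oldest) -> assign | voices=[68 80 83 79]
Op 7: note_on(60): all voices busy, STEAL voice 2 (pitch 83, oldest) -> assign | voices=[68 80 60 79]
Op 8: note_on(81): all voices busy, STEAL voice 3 (pitch 79, oldest) -> assign | voices=[68 80 60 81]
Op 9: note_on(71): all voices busy, STEAL voice 0 (pitch 68, oldest) -> assign | voices=[71 80 60 81]
Op 10: note_on(66): all voices busy, STEAL voice 1 (pitch 80, oldest) -> assign | voices=[71 66 60 81]

Answer: 73 86 83 79 68 80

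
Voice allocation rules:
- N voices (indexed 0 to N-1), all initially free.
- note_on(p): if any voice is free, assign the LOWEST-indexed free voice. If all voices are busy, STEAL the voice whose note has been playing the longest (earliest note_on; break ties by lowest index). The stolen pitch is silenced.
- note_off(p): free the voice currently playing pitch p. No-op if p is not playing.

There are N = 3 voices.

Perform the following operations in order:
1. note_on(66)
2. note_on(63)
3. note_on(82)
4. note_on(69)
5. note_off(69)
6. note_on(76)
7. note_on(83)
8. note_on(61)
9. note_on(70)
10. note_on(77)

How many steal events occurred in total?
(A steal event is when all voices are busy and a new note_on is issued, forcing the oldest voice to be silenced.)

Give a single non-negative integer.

Op 1: note_on(66): voice 0 is free -> assigned | voices=[66 - -]
Op 2: note_on(63): voice 1 is free -> assigned | voices=[66 63 -]
Op 3: note_on(82): voice 2 is free -> assigned | voices=[66 63 82]
Op 4: note_on(69): all voices busy, STEAL voice 0 (pitch 66, oldest) -> assign | voices=[69 63 82]
Op 5: note_off(69): free voice 0 | voices=[- 63 82]
Op 6: note_on(76): voice 0 is free -> assigned | voices=[76 63 82]
Op 7: note_on(83): all voices busy, STEAL voice 1 (pitch 63, oldest) -> assign | voices=[76 83 82]
Op 8: note_on(61): all voices busy, STEAL voice 2 (pitch 82, oldest) -> assign | voices=[76 83 61]
Op 9: note_on(70): all voices busy, STEAL voice 0 (pitch 76, oldest) -> assign | voices=[70 83 61]
Op 10: note_on(77): all voices busy, STEAL voice 1 (pitch 83, oldest) -> assign | voices=[70 77 61]

Answer: 5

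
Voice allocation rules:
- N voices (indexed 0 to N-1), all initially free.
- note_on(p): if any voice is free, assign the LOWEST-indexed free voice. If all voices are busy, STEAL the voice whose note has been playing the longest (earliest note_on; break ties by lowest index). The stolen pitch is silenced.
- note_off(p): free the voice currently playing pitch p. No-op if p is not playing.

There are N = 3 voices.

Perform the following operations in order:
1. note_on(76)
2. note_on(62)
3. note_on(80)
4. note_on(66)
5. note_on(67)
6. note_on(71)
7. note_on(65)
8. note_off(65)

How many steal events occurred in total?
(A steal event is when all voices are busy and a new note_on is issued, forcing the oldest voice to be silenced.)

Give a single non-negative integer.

Answer: 4

Derivation:
Op 1: note_on(76): voice 0 is free -> assigned | voices=[76 - -]
Op 2: note_on(62): voice 1 is free -> assigned | voices=[76 62 -]
Op 3: note_on(80): voice 2 is free -> assigned | voices=[76 62 80]
Op 4: note_on(66): all voices busy, STEAL voice 0 (pitch 76, oldest) -> assign | voices=[66 62 80]
Op 5: note_on(67): all voices busy, STEAL voice 1 (pitch 62, oldest) -> assign | voices=[66 67 80]
Op 6: note_on(71): all voices busy, STEAL voice 2 (pitch 80, oldest) -> assign | voices=[66 67 71]
Op 7: note_on(65): all voices busy, STEAL voice 0 (pitch 66, oldest) -> assign | voices=[65 67 71]
Op 8: note_off(65): free voice 0 | voices=[- 67 71]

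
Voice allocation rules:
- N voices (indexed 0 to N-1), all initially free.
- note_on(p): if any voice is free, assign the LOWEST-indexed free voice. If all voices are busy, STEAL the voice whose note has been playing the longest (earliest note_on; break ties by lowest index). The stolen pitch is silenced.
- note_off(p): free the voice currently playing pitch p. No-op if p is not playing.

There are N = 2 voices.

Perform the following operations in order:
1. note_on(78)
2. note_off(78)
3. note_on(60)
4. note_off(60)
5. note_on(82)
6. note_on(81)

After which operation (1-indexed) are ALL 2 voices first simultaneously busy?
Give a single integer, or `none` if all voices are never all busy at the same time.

Op 1: note_on(78): voice 0 is free -> assigned | voices=[78 -]
Op 2: note_off(78): free voice 0 | voices=[- -]
Op 3: note_on(60): voice 0 is free -> assigned | voices=[60 -]
Op 4: note_off(60): free voice 0 | voices=[- -]
Op 5: note_on(82): voice 0 is free -> assigned | voices=[82 -]
Op 6: note_on(81): voice 1 is free -> assigned | voices=[82 81]

Answer: 6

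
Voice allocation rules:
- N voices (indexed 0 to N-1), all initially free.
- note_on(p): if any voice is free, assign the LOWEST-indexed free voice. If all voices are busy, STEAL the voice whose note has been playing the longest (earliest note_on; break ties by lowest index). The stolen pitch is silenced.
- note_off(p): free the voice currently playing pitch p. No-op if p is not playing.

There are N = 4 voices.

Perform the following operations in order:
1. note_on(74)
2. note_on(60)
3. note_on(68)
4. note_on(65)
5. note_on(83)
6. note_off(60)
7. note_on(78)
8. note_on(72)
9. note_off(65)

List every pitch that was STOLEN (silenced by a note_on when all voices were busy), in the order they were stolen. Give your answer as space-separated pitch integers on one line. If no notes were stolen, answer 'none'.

Op 1: note_on(74): voice 0 is free -> assigned | voices=[74 - - -]
Op 2: note_on(60): voice 1 is free -> assigned | voices=[74 60 - -]
Op 3: note_on(68): voice 2 is free -> assigned | voices=[74 60 68 -]
Op 4: note_on(65): voice 3 is free -> assigned | voices=[74 60 68 65]
Op 5: note_on(83): all voices busy, STEAL voice 0 (pitch 74, oldest) -> assign | voices=[83 60 68 65]
Op 6: note_off(60): free voice 1 | voices=[83 - 68 65]
Op 7: note_on(78): voice 1 is free -> assigned | voices=[83 78 68 65]
Op 8: note_on(72): all voices busy, STEAL voice 2 (pitch 68, oldest) -> assign | voices=[83 78 72 65]
Op 9: note_off(65): free voice 3 | voices=[83 78 72 -]

Answer: 74 68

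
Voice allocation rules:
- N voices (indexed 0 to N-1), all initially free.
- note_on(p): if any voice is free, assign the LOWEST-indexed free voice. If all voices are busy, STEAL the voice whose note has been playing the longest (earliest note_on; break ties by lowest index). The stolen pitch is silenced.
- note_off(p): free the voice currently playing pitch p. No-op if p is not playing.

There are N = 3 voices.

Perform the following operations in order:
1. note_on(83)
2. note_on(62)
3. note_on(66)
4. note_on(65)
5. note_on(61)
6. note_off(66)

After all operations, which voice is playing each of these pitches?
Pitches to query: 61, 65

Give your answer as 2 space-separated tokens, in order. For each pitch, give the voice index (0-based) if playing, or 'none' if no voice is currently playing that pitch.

Op 1: note_on(83): voice 0 is free -> assigned | voices=[83 - -]
Op 2: note_on(62): voice 1 is free -> assigned | voices=[83 62 -]
Op 3: note_on(66): voice 2 is free -> assigned | voices=[83 62 66]
Op 4: note_on(65): all voices busy, STEAL voice 0 (pitch 83, oldest) -> assign | voices=[65 62 66]
Op 5: note_on(61): all voices busy, STEAL voice 1 (pitch 62, oldest) -> assign | voices=[65 61 66]
Op 6: note_off(66): free voice 2 | voices=[65 61 -]

Answer: 1 0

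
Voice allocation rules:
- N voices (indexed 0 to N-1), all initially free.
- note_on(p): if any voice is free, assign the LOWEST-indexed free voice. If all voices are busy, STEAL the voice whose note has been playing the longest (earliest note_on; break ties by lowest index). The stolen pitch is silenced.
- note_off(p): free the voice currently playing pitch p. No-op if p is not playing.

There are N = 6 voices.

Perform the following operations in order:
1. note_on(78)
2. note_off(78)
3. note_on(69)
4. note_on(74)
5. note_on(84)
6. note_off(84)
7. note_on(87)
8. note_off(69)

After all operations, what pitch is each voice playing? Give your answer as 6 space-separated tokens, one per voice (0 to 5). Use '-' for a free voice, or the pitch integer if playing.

Op 1: note_on(78): voice 0 is free -> assigned | voices=[78 - - - - -]
Op 2: note_off(78): free voice 0 | voices=[- - - - - -]
Op 3: note_on(69): voice 0 is free -> assigned | voices=[69 - - - - -]
Op 4: note_on(74): voice 1 is free -> assigned | voices=[69 74 - - - -]
Op 5: note_on(84): voice 2 is free -> assigned | voices=[69 74 84 - - -]
Op 6: note_off(84): free voice 2 | voices=[69 74 - - - -]
Op 7: note_on(87): voice 2 is free -> assigned | voices=[69 74 87 - - -]
Op 8: note_off(69): free voice 0 | voices=[- 74 87 - - -]

Answer: - 74 87 - - -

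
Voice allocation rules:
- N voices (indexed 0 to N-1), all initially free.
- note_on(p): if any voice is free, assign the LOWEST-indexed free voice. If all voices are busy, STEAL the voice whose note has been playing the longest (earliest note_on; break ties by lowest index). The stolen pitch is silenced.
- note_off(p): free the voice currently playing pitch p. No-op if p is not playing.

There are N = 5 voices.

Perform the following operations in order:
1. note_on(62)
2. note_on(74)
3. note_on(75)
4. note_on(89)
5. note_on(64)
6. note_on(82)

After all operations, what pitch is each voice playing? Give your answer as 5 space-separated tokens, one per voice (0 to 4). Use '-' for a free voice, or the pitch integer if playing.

Op 1: note_on(62): voice 0 is free -> assigned | voices=[62 - - - -]
Op 2: note_on(74): voice 1 is free -> assigned | voices=[62 74 - - -]
Op 3: note_on(75): voice 2 is free -> assigned | voices=[62 74 75 - -]
Op 4: note_on(89): voice 3 is free -> assigned | voices=[62 74 75 89 -]
Op 5: note_on(64): voice 4 is free -> assigned | voices=[62 74 75 89 64]
Op 6: note_on(82): all voices busy, STEAL voice 0 (pitch 62, oldest) -> assign | voices=[82 74 75 89 64]

Answer: 82 74 75 89 64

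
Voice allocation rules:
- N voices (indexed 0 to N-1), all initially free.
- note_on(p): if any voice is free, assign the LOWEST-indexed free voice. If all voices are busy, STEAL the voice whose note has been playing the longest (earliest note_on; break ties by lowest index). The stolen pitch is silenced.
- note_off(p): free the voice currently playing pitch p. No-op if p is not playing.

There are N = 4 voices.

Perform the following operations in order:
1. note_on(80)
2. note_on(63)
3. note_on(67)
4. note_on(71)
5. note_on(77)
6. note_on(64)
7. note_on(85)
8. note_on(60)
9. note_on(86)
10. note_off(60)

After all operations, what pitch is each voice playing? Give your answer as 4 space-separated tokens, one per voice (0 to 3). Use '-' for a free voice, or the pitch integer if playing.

Answer: 86 64 85 -

Derivation:
Op 1: note_on(80): voice 0 is free -> assigned | voices=[80 - - -]
Op 2: note_on(63): voice 1 is free -> assigned | voices=[80 63 - -]
Op 3: note_on(67): voice 2 is free -> assigned | voices=[80 63 67 -]
Op 4: note_on(71): voice 3 is free -> assigned | voices=[80 63 67 71]
Op 5: note_on(77): all voices busy, STEAL voice 0 (pitch 80, oldest) -> assign | voices=[77 63 67 71]
Op 6: note_on(64): all voices busy, STEAL voice 1 (pitch 63, oldest) -> assign | voices=[77 64 67 71]
Op 7: note_on(85): all voices busy, STEAL voice 2 (pitch 67, oldest) -> assign | voices=[77 64 85 71]
Op 8: note_on(60): all voices busy, STEAL voice 3 (pitch 71, oldest) -> assign | voices=[77 64 85 60]
Op 9: note_on(86): all voices busy, STEAL voice 0 (pitch 77, oldest) -> assign | voices=[86 64 85 60]
Op 10: note_off(60): free voice 3 | voices=[86 64 85 -]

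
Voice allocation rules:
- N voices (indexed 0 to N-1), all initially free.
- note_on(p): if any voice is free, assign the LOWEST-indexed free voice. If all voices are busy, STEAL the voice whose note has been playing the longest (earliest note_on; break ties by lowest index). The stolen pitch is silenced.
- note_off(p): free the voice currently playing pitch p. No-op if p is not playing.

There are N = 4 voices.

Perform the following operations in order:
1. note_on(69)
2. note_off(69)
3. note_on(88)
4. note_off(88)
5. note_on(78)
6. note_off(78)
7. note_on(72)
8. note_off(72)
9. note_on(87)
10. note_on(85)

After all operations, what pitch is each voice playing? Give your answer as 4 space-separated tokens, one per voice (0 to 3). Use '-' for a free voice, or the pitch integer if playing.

Answer: 87 85 - -

Derivation:
Op 1: note_on(69): voice 0 is free -> assigned | voices=[69 - - -]
Op 2: note_off(69): free voice 0 | voices=[- - - -]
Op 3: note_on(88): voice 0 is free -> assigned | voices=[88 - - -]
Op 4: note_off(88): free voice 0 | voices=[- - - -]
Op 5: note_on(78): voice 0 is free -> assigned | voices=[78 - - -]
Op 6: note_off(78): free voice 0 | voices=[- - - -]
Op 7: note_on(72): voice 0 is free -> assigned | voices=[72 - - -]
Op 8: note_off(72): free voice 0 | voices=[- - - -]
Op 9: note_on(87): voice 0 is free -> assigned | voices=[87 - - -]
Op 10: note_on(85): voice 1 is free -> assigned | voices=[87 85 - -]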